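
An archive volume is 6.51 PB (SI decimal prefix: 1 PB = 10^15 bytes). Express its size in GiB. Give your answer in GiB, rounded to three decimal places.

6.51 PB = 6.51 × 10^15 bytes = 6,510,000,000,000,000 bytes
1 GiB = 2^30 bytes = 1,073,741,824 bytes
6,510,000,000,000,000 / 1,073,741,824 = 6,062,909.961 GiB

6,062,909.961 GiB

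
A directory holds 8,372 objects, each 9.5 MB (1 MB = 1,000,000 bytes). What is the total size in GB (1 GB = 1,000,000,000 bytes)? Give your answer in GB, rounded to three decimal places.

Total = 8,372 × 9.5 MB = 79,534 MB
= 79,534 × 1,000,000 bytes = 79,534,000,000 bytes
1 GB = 1,000,000,000 bytes
79,534,000,000 / 1,000,000,000 = 79.534 GB

79.534 GB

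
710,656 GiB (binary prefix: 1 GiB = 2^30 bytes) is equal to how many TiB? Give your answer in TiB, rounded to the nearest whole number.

694 TiB

710,656 GiB = 710,656 × 2^30 bytes = 763,061,069,676,544 bytes
1 TiB = 1,099,511,627,776 bytes
763,061,069,676,544 / 1,099,511,627,776 = 694 TiB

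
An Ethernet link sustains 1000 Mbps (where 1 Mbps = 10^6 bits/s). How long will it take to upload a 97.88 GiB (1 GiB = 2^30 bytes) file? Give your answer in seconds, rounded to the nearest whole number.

97.88 GiB = 105,097,849,733.12 bytes = 840,782,797,864.96 bits
1000 Mbps = 1,000,000,000 bits/s
time = 840,782,797,864.96 / 1,000,000,000 = 841 s

841 seconds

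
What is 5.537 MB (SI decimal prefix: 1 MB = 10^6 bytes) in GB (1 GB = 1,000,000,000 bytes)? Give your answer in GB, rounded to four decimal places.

0.0055 GB

5.537 MB = 5.537 × 10^6 bytes = 5,537,000 bytes
1 GB = 10^9 bytes = 1,000,000,000 bytes
5,537,000 / 1,000,000,000 = 0.0055 GB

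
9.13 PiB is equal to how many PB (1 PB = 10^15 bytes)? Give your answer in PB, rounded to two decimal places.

10.28 PB

9.13 PiB × 1,125,899,906,842,624 bytes/PiB = 10,279,466,149,473,157.12 bytes
1 PB = 1,000,000,000,000,000 bytes
10,279,466,149,473,157.12 / 1,000,000,000,000,000 = 10.28 PB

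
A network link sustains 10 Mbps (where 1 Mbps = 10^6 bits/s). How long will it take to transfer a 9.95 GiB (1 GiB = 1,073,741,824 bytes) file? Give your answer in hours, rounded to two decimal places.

2.37 hours

9.95 GiB = 10,683,731,148.8 bytes = 85,469,849,190.4 bits
10 Mbps = 10,000,000 bits/s
time = 85,469,849,190.4 / 10,000,000 = 8,546.9849 s
8,546.9849 s / 3600 = 2.37 hours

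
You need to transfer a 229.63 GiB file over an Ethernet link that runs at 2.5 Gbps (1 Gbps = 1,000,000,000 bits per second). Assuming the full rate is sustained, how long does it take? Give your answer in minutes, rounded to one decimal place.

13.2 minutes

229.63 GiB = 246,563,335,045.12 bytes = 1,972,506,680,360.96 bits
2.5 Gbps = 2,500,000,000 bits/s
time = 1,972,506,680,360.96 / 2,500,000,000 = 789.00 s
789.00 s / 60 = 13.2 minutes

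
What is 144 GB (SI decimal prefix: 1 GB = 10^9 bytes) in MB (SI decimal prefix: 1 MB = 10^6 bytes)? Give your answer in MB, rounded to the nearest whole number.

144 GB = 144 × 10^9 bytes = 144,000,000,000 bytes
1 MB = 10^6 bytes = 1,000,000 bytes
144,000,000,000 / 1,000,000 = 144,000 MB

144,000 MB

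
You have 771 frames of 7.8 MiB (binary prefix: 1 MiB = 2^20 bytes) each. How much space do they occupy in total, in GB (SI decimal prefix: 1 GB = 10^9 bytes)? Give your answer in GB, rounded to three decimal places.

6.306 GB

Total = 771 × 7.8 MiB = 6013.8 MiB
= 6013.8 × 1,048,576 bytes = 6,305,926,348.8 bytes
1 GB = 1,000,000,000 bytes
6,305,926,348.8 / 1,000,000,000 = 6.306 GB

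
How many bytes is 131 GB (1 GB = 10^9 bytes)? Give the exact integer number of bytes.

131 × 1,000,000,000 = 131,000,000,000 bytes  (1 GB = 10^9 bytes)

131,000,000,000 bytes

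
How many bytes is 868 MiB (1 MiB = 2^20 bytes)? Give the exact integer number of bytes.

910,163,968 bytes

868 × 1,048,576 = 910,163,968 bytes  (1 MiB = 2^20 bytes)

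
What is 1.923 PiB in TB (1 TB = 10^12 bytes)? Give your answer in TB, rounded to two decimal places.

1.923 PiB × 1,125,899,906,842,624 bytes/PiB = 2,165,105,520,858,365.952 bytes
1 TB = 1,000,000,000,000 bytes
2,165,105,520,858,365.952 / 1,000,000,000,000 = 2,165.11 TB

2,165.11 TB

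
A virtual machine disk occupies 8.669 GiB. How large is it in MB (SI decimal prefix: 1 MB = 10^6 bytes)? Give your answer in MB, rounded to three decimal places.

8.669 GiB = 8.669 × 2^30 bytes = 9,308,267,872.256 bytes
1 MB = 1,000,000 bytes
9,308,267,872.256 / 1,000,000 = 9,308.268 MB

9,308.268 MB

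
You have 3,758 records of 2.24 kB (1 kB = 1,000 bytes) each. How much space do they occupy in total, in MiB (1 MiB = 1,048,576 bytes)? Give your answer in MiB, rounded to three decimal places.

Total = 3,758 × 2.24 kB = 8417.92 kB
= 8417.92 × 1,000 bytes = 8,417,920 bytes
1 MiB = 1,048,576 bytes
8,417,920 / 1,048,576 = 8.028 MiB

8.028 MiB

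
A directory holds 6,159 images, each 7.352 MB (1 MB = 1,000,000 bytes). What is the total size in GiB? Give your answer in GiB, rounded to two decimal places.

Total = 6,159 × 7.352 MB = 45280.968 MB
= 45280.968 × 1,000,000 bytes = 45,280,968,000 bytes
1 GiB = 1,073,741,824 bytes
45,280,968,000 / 1,073,741,824 = 42.17 GiB

42.17 GiB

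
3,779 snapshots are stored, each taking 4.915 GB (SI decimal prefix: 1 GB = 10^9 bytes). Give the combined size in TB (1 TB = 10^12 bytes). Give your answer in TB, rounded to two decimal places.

18.57 TB

Total = 3,779 × 4.915 GB = 18573.785 GB
= 18573.785 × 1,000,000,000 bytes = 18,573,785,000,000 bytes
1 TB = 1,000,000,000,000 bytes
18,573,785,000,000 / 1,000,000,000,000 = 18.57 TB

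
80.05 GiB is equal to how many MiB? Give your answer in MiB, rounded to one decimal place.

81,971.2 MiB

80.05 GiB × 1,073,741,824 bytes/GiB = 85,953,033,011.2 bytes
1 MiB = 2^20 bytes = 1,048,576 bytes
85,953,033,011.2 / 1,048,576 = 81,971.2 MiB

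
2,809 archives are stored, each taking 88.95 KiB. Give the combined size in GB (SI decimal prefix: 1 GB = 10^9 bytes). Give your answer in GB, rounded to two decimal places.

Total = 2,809 × 88.95 KiB = 249860.55 KiB
= 249860.55 × 1,024 bytes = 255,857,203.2 bytes
1 GB = 1,000,000,000 bytes
255,857,203.2 / 1,000,000,000 = 0.26 GB

0.26 GB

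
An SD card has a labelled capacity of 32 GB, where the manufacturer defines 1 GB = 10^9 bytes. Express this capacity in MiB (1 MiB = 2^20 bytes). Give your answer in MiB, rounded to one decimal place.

32 GB × 1,000,000,000 bytes/GB = 32,000,000,000 bytes
1 MiB = 2^20 bytes = 1,048,576 bytes
32,000,000,000 / 1,048,576 = 30,517.6 MiB

30,517.6 MiB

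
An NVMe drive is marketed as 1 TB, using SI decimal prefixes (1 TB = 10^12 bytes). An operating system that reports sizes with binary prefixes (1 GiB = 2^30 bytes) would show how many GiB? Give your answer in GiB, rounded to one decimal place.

931.3 GiB

1 TB = 1 × 10^12 bytes = 1,000,000,000,000 bytes
1 GiB = 2^30 bytes = 1,073,741,824 bytes
1,000,000,000,000 / 1,073,741,824 = 931.3 GiB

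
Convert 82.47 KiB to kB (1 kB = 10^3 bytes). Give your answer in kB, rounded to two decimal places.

84.45 kB

82.47 KiB × 1,024 bytes/KiB = 84,449.28 bytes
1 kB = 10^3 bytes = 1,000 bytes
84,449.28 / 1,000 = 84.45 kB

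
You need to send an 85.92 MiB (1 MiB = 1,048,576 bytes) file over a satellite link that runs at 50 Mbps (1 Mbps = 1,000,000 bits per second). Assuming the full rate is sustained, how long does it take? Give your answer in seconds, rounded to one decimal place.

85.92 MiB = 90,093,649.92 bytes = 720,749,199.36 bits
50 Mbps = 50,000,000 bits/s
time = 720,749,199.36 / 50,000,000 = 14.4 s

14.4 seconds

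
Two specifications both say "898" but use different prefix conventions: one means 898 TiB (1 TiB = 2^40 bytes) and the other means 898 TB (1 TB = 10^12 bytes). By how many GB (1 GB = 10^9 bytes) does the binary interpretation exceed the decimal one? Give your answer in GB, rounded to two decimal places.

89,361.44 GB

898 TiB = 898 × 1,099,511,627,776 = 987,361,441,742,848 bytes
898 TB = 898 × 1,000,000,000,000 = 898,000,000,000,000 bytes
difference = 89,361,441,742,848 bytes
89,361,441,742,848 / 1,000,000,000 = 89,361.44 GB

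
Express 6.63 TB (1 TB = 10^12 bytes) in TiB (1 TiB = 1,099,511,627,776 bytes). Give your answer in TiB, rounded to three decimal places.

6.030 TiB

6.63 TB × 1,000,000,000,000 bytes/TB = 6,630,000,000,000 bytes
1 TiB = 2^40 bytes = 1,099,511,627,776 bytes
6,630,000,000,000 / 1,099,511,627,776 = 6.030 TiB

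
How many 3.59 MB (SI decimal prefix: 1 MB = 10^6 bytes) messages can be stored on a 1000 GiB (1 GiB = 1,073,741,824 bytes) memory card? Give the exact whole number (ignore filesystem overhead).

299,092

Capacity: 1000 GiB = 1,073,741,824,000 bytes
Per item: 3.59 MB = 3,590,000 bytes
⌊1,073,741,824,000 / 3,590,000⌋ = 299,092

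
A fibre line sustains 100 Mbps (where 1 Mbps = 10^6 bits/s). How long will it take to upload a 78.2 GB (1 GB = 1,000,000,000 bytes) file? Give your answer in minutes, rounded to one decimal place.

104.3 minutes

78.2 GB = 78,200,000,000 bytes = 625,600,000,000 bits
100 Mbps = 100,000,000 bits/s
time = 625,600,000,000 / 100,000,000 = 6,256.00 s
6,256.00 s / 60 = 104.3 minutes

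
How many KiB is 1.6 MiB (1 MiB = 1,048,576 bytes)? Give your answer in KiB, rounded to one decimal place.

1.6 MiB = 1.6 × 2^20 bytes = 1,677,721.6 bytes
1 KiB = 2^10 bytes = 1,024 bytes
1,677,721.6 / 1,024 = 1,638.4 KiB

1,638.4 KiB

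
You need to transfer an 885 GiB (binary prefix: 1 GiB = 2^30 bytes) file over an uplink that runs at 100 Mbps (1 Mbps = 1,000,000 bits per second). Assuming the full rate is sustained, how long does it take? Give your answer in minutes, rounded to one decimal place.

885 GiB = 950,261,514,240 bytes = 7,602,092,113,920 bits
100 Mbps = 100,000,000 bits/s
time = 7,602,092,113,920 / 100,000,000 = 76,020.92 s
76,020.92 s / 60 = 1,267.0 minutes

1,267.0 minutes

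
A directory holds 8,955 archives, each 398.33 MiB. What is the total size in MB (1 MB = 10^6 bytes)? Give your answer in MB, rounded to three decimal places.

Total = 8,955 × 398.33 MiB = 3567045.15 MiB
= 3567045.15 × 1,048,576 bytes = 3,740,317,935,206.4 bytes
1 MB = 1,000,000 bytes
3,740,317,935,206.4 / 1,000,000 = 3,740,317.935 MB

3,740,317.935 MB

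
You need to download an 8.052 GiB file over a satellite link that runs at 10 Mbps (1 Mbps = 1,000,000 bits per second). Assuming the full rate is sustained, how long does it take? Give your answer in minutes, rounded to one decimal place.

8.052 GiB = 8,645,769,166.848 bytes = 69,166,153,334.784 bits
10 Mbps = 10,000,000 bits/s
time = 69,166,153,334.784 / 10,000,000 = 6,916.62 s
6,916.62 s / 60 = 115.3 minutes

115.3 minutes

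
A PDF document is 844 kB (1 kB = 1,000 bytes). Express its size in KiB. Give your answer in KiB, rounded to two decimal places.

844 kB × 1,000 bytes/kB = 844,000 bytes
1 KiB = 2^10 bytes = 1,024 bytes
844,000 / 1,024 = 824.22 KiB

824.22 KiB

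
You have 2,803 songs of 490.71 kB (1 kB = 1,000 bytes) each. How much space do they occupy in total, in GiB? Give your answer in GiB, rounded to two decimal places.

Total = 2,803 × 490.71 kB = 1375460.13 kB
= 1375460.13 × 1,000 bytes = 1,375,460,130 bytes
1 GiB = 1,073,741,824 bytes
1,375,460,130 / 1,073,741,824 = 1.28 GiB

1.28 GiB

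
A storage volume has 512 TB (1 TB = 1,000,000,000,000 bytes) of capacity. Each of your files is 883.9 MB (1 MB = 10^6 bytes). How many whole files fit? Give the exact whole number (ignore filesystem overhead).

Capacity: 512 TB = 512,000,000,000,000 bytes
Per item: 883.9 MB = 883,900,000 bytes
⌊512,000,000,000,000 / 883,900,000⌋ = 579,251

579,251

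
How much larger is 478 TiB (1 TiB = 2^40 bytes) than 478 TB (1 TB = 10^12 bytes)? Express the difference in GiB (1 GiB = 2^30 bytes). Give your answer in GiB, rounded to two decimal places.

478 TiB = 478 × 1,099,511,627,776 = 525,566,558,076,928 bytes
478 TB = 478 × 1,000,000,000,000 = 478,000,000,000,000 bytes
difference = 47,566,558,076,928 bytes
47,566,558,076,928 / 1,073,741,824 = 44,299.81 GiB

44,299.81 GiB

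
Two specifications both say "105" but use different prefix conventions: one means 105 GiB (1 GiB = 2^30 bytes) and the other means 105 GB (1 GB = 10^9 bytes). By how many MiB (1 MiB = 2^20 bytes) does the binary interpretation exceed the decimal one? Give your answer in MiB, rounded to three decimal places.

7,384.197 MiB

105 GiB = 105 × 1,073,741,824 = 112,742,891,520 bytes
105 GB = 105 × 1,000,000,000 = 105,000,000,000 bytes
difference = 7,742,891,520 bytes
7,742,891,520 / 1,048,576 = 7,384.197 MiB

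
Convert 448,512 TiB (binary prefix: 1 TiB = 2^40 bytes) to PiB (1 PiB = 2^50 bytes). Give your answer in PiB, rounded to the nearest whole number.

448,512 TiB × 1,099,511,627,776 bytes/TiB = 493,144,159,197,069,312 bytes
1 PiB = 2^50 bytes = 1,125,899,906,842,624 bytes
493,144,159,197,069,312 / 1,125,899,906,842,624 = 438 PiB

438 PiB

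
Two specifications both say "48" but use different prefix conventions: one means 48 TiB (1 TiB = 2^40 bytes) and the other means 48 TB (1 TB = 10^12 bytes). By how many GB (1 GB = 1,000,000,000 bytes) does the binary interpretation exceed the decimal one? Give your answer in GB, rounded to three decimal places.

4,776.558 GB

48 TiB = 48 × 1,099,511,627,776 = 52,776,558,133,248 bytes
48 TB = 48 × 1,000,000,000,000 = 48,000,000,000,000 bytes
difference = 4,776,558,133,248 bytes
4,776,558,133,248 / 1,000,000,000 = 4,776.558 GB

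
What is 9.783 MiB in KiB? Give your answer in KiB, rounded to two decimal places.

9.783 MiB = 9.783 × 2^20 bytes = 10,258,219.008 bytes
1 KiB = 1,024 bytes
10,258,219.008 / 1,024 = 10,017.79 KiB

10,017.79 KiB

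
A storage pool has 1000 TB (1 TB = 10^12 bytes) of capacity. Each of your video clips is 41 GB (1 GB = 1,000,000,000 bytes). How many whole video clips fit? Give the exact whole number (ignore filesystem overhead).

Capacity: 1000 TB = 1,000,000,000,000,000 bytes
Per item: 41 GB = 41,000,000,000 bytes
⌊1,000,000,000,000,000 / 41,000,000,000⌋ = 24,390

24,390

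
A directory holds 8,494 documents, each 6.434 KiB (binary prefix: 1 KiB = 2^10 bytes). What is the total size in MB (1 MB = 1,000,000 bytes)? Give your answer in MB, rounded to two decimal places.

Total = 8,494 × 6.434 KiB = 54650.396 KiB
= 54650.396 × 1,024 bytes = 55,962,005.504 bytes
1 MB = 1,000,000 bytes
55,962,005.504 / 1,000,000 = 55.96 MB

55.96 MB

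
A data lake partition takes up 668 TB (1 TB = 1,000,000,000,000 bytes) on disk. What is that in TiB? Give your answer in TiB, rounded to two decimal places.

607.54 TiB

668 TB = 668 × 10^12 bytes = 668,000,000,000,000 bytes
1 TiB = 2^40 bytes = 1,099,511,627,776 bytes
668,000,000,000,000 / 1,099,511,627,776 = 607.54 TiB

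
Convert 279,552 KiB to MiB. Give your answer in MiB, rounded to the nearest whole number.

279,552 KiB × 1,024 bytes/KiB = 286,261,248 bytes
1 MiB = 1,048,576 bytes
286,261,248 / 1,048,576 = 273 MiB

273 MiB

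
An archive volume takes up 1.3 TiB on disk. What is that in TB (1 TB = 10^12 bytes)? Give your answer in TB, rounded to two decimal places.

1.3 TiB = 1.3 × 2^40 bytes = 1,429,365,116,108.8 bytes
1 TB = 1,000,000,000,000 bytes
1,429,365,116,108.8 / 1,000,000,000,000 = 1.43 TB

1.43 TB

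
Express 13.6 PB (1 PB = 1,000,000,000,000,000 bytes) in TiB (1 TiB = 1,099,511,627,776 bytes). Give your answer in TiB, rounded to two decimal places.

13.6 PB = 13.6 × 10^15 bytes = 13,600,000,000,000,000 bytes
1 TiB = 1,099,511,627,776 bytes
13,600,000,000,000,000 / 1,099,511,627,776 = 12,369.13 TiB

12,369.13 TiB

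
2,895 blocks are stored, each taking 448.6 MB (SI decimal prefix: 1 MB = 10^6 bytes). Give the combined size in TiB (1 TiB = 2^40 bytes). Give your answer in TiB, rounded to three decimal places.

Total = 2,895 × 448.6 MB = 1,298,697 MB
= 1,298,697 × 1,000,000 bytes = 1,298,697,000,000 bytes
1 TiB = 1,099,511,627,776 bytes
1,298,697,000,000 / 1,099,511,627,776 = 1.181 TiB

1.181 TiB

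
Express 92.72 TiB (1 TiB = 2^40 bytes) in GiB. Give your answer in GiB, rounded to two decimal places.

92.72 TiB × 1,099,511,627,776 bytes/TiB = 101,946,718,127,390.72 bytes
1 GiB = 2^30 bytes = 1,073,741,824 bytes
101,946,718,127,390.72 / 1,073,741,824 = 94,945.28 GiB

94,945.28 GiB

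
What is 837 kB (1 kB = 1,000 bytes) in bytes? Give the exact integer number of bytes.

837,000 bytes

837 × 1,000 = 837,000 bytes  (1 kB = 10^3 bytes)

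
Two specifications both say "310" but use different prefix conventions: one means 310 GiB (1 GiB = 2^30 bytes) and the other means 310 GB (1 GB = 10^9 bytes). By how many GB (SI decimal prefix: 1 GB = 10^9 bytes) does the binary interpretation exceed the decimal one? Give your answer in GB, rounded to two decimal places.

22.86 GB

310 GiB = 310 × 1,073,741,824 = 332,859,965,440 bytes
310 GB = 310 × 1,000,000,000 = 310,000,000,000 bytes
difference = 22,859,965,440 bytes
22,859,965,440 / 1,000,000,000 = 22.86 GB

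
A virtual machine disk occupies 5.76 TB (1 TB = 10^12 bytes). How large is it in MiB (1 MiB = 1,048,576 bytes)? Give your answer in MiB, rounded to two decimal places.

5,493,164.06 MiB

5.76 TB = 5.76 × 10^12 bytes = 5,760,000,000,000 bytes
1 MiB = 1,048,576 bytes
5,760,000,000,000 / 1,048,576 = 5,493,164.06 MiB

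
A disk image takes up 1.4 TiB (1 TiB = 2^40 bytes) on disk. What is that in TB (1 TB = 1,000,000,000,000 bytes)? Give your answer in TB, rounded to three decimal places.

1.539 TB

1.4 TiB = 1.4 × 2^40 bytes = 1,539,316,278,886.4 bytes
1 TB = 1,000,000,000,000 bytes
1,539,316,278,886.4 / 1,000,000,000,000 = 1.539 TB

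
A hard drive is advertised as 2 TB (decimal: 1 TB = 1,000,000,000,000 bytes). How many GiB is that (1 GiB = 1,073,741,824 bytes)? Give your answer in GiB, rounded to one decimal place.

1,862.6 GiB

2 TB = 2 × 10^12 bytes = 2,000,000,000,000 bytes
1 GiB = 2^30 bytes = 1,073,741,824 bytes
2,000,000,000,000 / 1,073,741,824 = 1,862.6 GiB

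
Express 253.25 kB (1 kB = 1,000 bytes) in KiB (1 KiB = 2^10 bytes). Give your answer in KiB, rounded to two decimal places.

247.31 KiB

253.25 kB × 1,000 bytes/kB = 253,250 bytes
1 KiB = 2^10 bytes = 1,024 bytes
253,250 / 1,024 = 247.31 KiB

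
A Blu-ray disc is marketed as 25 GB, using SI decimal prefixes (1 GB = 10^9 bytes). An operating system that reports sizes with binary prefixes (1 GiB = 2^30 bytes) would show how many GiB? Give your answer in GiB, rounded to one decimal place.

25 GB = 25 × 10^9 bytes = 25,000,000,000 bytes
1 GiB = 2^30 bytes = 1,073,741,824 bytes
25,000,000,000 / 1,073,741,824 = 23.3 GiB

23.3 GiB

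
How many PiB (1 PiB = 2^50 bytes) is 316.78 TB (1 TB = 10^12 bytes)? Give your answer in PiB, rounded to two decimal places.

0.28 PiB

316.78 TB = 316.78 × 10^12 bytes = 316,780,000,000,000 bytes
1 PiB = 1,125,899,906,842,624 bytes
316,780,000,000,000 / 1,125,899,906,842,624 = 0.28 PiB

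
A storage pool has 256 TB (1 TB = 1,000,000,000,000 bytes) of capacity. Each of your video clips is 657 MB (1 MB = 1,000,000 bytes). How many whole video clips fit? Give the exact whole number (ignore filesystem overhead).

Capacity: 256 TB = 256,000,000,000,000 bytes
Per item: 657 MB = 657,000,000 bytes
⌊256,000,000,000,000 / 657,000,000⌋ = 389,649

389,649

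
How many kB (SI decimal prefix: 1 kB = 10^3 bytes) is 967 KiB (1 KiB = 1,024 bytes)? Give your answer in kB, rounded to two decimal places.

990.21 kB

967 KiB = 967 × 2^10 bytes = 990,208 bytes
1 kB = 1,000 bytes
990,208 / 1,000 = 990.21 kB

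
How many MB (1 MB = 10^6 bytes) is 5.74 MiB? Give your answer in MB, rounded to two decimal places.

5.74 MiB = 5.74 × 2^20 bytes = 6,018,826.24 bytes
1 MB = 1,000,000 bytes
6,018,826.24 / 1,000,000 = 6.02 MB

6.02 MB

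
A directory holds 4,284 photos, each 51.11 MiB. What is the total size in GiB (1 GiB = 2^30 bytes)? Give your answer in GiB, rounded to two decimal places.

213.82 GiB

Total = 4,284 × 51.11 MiB = 218955.24 MiB
= 218955.24 × 1,048,576 bytes = 229,591,209,738.24 bytes
1 GiB = 1,073,741,824 bytes
229,591,209,738.24 / 1,073,741,824 = 213.82 GiB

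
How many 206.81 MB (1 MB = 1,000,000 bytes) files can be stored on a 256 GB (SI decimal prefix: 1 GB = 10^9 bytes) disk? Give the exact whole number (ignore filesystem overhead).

Capacity: 256 GB = 256,000,000,000 bytes
Per item: 206.81 MB = 206,810,000 bytes
⌊256,000,000,000 / 206,810,000⌋ = 1,237

1,237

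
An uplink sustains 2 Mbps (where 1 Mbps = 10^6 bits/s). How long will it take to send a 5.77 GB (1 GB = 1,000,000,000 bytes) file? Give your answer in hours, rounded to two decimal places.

6.41 hours

5.77 GB = 5,770,000,000 bytes = 46,160,000,000 bits
2 Mbps = 2,000,000 bits/s
time = 46,160,000,000 / 2,000,000 = 23,080.0000 s
23,080.0000 s / 3600 = 6.41 hours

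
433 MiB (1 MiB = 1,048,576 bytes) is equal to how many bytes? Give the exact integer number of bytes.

454,033,408 bytes

433 × 1,048,576 = 454,033,408 bytes  (1 MiB = 2^20 bytes)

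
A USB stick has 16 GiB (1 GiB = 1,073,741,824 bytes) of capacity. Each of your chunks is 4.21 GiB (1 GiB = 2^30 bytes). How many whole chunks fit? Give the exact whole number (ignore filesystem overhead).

3

Capacity: 16 GiB = 17,179,869,184 bytes
Per item: 4.21 GiB = 4,520,453,079.04 bytes
⌊17,179,869,184 / 4,520,453,079.04⌋ = 3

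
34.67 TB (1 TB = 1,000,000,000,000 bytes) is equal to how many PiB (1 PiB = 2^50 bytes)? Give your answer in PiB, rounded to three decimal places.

0.031 PiB

34.67 TB × 1,000,000,000,000 bytes/TB = 34,670,000,000,000 bytes
1 PiB = 2^50 bytes = 1,125,899,906,842,624 bytes
34,670,000,000,000 / 1,125,899,906,842,624 = 0.031 PiB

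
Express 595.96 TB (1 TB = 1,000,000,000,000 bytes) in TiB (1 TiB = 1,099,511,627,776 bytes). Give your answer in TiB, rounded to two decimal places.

595.96 TB = 595.96 × 10^12 bytes = 595,960,000,000,000 bytes
1 TiB = 2^40 bytes = 1,099,511,627,776 bytes
595,960,000,000,000 / 1,099,511,627,776 = 542.02 TiB

542.02 TiB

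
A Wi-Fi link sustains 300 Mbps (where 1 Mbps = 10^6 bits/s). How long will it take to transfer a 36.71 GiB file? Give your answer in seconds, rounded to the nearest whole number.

36.71 GiB = 39,417,062,359.04 bytes = 315,336,498,872.32 bits
300 Mbps = 300,000,000 bits/s
time = 315,336,498,872.32 / 300,000,000 = 1,051 s

1,051 seconds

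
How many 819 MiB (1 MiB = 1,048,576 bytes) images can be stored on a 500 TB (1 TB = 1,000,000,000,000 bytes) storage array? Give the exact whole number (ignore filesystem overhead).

Capacity: 500 TB = 500,000,000,000,000 bytes
Per item: 819 MiB = 858,783,744 bytes
⌊500,000,000,000,000 / 858,783,744⌋ = 582,218

582,218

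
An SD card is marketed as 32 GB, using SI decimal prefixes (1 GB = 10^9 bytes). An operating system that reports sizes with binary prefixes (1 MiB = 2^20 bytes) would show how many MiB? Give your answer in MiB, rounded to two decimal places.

32 GB = 32 × 10^9 bytes = 32,000,000,000 bytes
1 MiB = 2^20 bytes = 1,048,576 bytes
32,000,000,000 / 1,048,576 = 30,517.58 MiB

30,517.58 MiB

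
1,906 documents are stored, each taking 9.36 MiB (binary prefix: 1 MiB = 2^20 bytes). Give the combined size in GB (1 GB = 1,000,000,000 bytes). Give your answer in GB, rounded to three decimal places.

18.707 GB

Total = 1,906 × 9.36 MiB = 17840.16 MiB
= 17840.16 × 1,048,576 bytes = 18,706,763,612.16 bytes
1 GB = 1,000,000,000 bytes
18,706,763,612.16 / 1,000,000,000 = 18.707 GB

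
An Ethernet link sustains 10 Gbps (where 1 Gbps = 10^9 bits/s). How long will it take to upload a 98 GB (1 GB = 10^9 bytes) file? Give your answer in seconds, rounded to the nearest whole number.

78 seconds

98 GB = 98,000,000,000 bytes = 784,000,000,000 bits
10 Gbps = 10,000,000,000 bits/s
time = 784,000,000,000 / 10,000,000,000 = 78 s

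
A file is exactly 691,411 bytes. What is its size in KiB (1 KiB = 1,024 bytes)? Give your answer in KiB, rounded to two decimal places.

691,411 bytes given.
1 KiB = 1,024 bytes
691,411 / 1,024 = 675.21 KiB

675.21 KiB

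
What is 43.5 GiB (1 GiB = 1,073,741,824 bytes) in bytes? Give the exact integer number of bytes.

46,707,769,344 bytes

43.5 × 1,073,741,824 = 46,707,769,344 bytes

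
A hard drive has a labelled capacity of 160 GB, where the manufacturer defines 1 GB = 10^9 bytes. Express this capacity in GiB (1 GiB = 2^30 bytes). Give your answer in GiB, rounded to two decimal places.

160 GB × 1,000,000,000 bytes/GB = 160,000,000,000 bytes
1 GiB = 1,073,741,824 bytes
160,000,000,000 / 1,073,741,824 = 149.01 GiB

149.01 GiB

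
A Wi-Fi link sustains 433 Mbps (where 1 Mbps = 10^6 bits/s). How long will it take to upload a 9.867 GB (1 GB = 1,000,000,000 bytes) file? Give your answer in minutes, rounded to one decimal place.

9.867 GB = 9,867,000,000 bytes = 78,936,000,000 bits
433 Mbps = 433,000,000 bits/s
time = 78,936,000,000 / 433,000,000 = 182.30 s
182.30 s / 60 = 3.0 minutes

3.0 minutes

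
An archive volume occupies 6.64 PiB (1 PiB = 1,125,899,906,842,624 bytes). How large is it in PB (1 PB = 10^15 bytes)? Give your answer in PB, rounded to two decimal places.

7.48 PB

6.64 PiB = 6.64 × 2^50 bytes = 7,475,975,381,435,023.36 bytes
1 PB = 10^15 bytes = 1,000,000,000,000,000 bytes
7,475,975,381,435,023.36 / 1,000,000,000,000,000 = 7.48 PB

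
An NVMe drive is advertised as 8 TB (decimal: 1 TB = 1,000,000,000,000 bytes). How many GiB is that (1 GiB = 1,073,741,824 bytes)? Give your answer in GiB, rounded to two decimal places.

8 TB = 8 × 10^12 bytes = 8,000,000,000,000 bytes
1 GiB = 1,073,741,824 bytes
8,000,000,000,000 / 1,073,741,824 = 7,450.58 GiB

7,450.58 GiB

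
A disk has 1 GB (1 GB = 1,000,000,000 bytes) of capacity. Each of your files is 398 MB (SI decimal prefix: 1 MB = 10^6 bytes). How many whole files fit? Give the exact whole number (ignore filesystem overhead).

Capacity: 1 GB = 1,000,000,000 bytes
Per item: 398 MB = 398,000,000 bytes
⌊1,000,000,000 / 398,000,000⌋ = 2

2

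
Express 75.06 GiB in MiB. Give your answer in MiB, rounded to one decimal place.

76,861.4 MiB

75.06 GiB = 75.06 × 2^30 bytes = 80,595,061,309.44 bytes
1 MiB = 1,048,576 bytes
80,595,061,309.44 / 1,048,576 = 76,861.4 MiB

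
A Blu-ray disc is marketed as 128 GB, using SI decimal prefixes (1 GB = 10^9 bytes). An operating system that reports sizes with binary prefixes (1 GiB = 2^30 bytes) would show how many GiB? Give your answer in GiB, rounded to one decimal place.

119.2 GiB

128 GB = 128 × 10^9 bytes = 128,000,000,000 bytes
1 GiB = 1,073,741,824 bytes
128,000,000,000 / 1,073,741,824 = 119.2 GiB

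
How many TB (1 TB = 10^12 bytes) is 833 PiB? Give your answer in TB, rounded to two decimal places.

937,874.62 TB

833 PiB = 833 × 2^50 bytes = 937,874,622,399,905,792 bytes
1 TB = 1,000,000,000,000 bytes
937,874,622,399,905,792 / 1,000,000,000,000 = 937,874.62 TB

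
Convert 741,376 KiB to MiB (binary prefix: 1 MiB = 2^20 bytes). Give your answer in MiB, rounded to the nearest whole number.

724 MiB

741,376 KiB = 741,376 × 2^10 bytes = 759,169,024 bytes
1 MiB = 1,048,576 bytes
759,169,024 / 1,048,576 = 724 MiB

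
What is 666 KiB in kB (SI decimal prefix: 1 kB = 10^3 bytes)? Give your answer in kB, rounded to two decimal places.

681.98 kB

666 KiB = 666 × 2^10 bytes = 681,984 bytes
1 kB = 10^3 bytes = 1,000 bytes
681,984 / 1,000 = 681.98 kB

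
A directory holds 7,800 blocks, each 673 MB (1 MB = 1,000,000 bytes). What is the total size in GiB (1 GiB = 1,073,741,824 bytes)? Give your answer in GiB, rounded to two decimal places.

Total = 7,800 × 673 MB = 5,249,400 MB
= 5,249,400 × 1,000,000 bytes = 5,249,400,000,000 bytes
1 GiB = 1,073,741,824 bytes
5,249,400,000,000 / 1,073,741,824 = 4,888.88 GiB

4,888.88 GiB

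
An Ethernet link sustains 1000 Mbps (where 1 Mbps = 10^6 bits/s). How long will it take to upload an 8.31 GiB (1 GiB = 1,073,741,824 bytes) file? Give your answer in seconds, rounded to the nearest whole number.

8.31 GiB = 8,922,794,557.44 bytes = 71,382,356,459.52 bits
1000 Mbps = 1,000,000,000 bits/s
time = 71,382,356,459.52 / 1,000,000,000 = 71 s

71 seconds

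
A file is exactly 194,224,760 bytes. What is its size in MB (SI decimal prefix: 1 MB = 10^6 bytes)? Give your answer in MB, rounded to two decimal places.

194,224,760 bytes given.
1 MB = 10^6 bytes = 1,000,000 bytes
194,224,760 / 1,000,000 = 194.22 MB

194.22 MB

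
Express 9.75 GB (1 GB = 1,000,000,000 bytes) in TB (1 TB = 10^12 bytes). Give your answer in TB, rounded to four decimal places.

0.0098 TB

9.75 GB = 9.75 × 10^9 bytes = 9,750,000,000 bytes
1 TB = 1,000,000,000,000 bytes
9,750,000,000 / 1,000,000,000,000 = 0.0098 TB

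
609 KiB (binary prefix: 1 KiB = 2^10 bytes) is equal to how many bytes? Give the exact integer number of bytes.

609 × 1,024 = 623,616 bytes

623,616 bytes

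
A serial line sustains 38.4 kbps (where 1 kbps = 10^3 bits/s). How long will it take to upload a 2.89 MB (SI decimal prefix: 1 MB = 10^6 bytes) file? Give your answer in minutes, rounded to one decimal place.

10.0 minutes

2.89 MB = 2,890,000 bytes = 23,120,000 bits
38.4 kbps = 38,400 bits/s
time = 23,120,000 / 38,400 = 602.08 s
602.08 s / 60 = 10.0 minutes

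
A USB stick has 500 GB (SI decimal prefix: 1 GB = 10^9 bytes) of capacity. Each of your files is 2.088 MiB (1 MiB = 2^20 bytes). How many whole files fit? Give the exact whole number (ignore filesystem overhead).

Capacity: 500 GB = 500,000,000,000 bytes
Per item: 2.088 MiB = 2,189,426.688 bytes
⌊500,000,000,000 / 2,189,426.688⌋ = 228,370

228,370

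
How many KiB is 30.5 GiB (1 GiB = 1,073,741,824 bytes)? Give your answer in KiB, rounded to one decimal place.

30.5 GiB × 1,073,741,824 bytes/GiB = 32,749,125,632 bytes
1 KiB = 2^10 bytes = 1,024 bytes
32,749,125,632 / 1,024 = 31,981,568.0 KiB

31,981,568.0 KiB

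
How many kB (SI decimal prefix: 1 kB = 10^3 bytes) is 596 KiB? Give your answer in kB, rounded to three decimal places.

610.304 kB

596 KiB × 1,024 bytes/KiB = 610,304 bytes
1 kB = 1,000 bytes
610,304 / 1,000 = 610.304 kB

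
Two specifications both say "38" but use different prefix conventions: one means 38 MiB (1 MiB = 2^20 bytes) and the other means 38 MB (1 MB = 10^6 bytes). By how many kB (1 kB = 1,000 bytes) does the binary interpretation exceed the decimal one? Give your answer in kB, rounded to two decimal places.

38 MiB = 38 × 1,048,576 = 39,845,888 bytes
38 MB = 38 × 1,000,000 = 38,000,000 bytes
difference = 1,845,888 bytes
1,845,888 / 1,000 = 1,845.89 kB

1,845.89 kB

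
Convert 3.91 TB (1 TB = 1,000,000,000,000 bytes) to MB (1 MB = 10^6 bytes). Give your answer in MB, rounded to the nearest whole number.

3.91 TB × 1,000,000,000,000 bytes/TB = 3,910,000,000,000 bytes
1 MB = 1,000,000 bytes
3,910,000,000,000 / 1,000,000 = 3,910,000 MB

3,910,000 MB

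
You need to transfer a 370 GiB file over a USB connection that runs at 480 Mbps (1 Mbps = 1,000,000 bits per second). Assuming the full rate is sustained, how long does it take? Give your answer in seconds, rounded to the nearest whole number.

370 GiB = 397,284,474,880 bytes = 3,178,275,799,040 bits
480 Mbps = 480,000,000 bits/s
time = 3,178,275,799,040 / 480,000,000 = 6,621 s

6,621 seconds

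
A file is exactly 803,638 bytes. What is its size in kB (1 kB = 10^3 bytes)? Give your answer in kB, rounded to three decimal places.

803,638 bytes given.
1 kB = 10^3 bytes = 1,000 bytes
803,638 / 1,000 = 803.638 kB

803.638 kB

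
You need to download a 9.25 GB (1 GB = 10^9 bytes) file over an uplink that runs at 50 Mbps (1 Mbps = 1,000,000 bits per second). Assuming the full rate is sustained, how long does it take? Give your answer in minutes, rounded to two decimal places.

9.25 GB = 9,250,000,000 bytes = 74,000,000,000 bits
50 Mbps = 50,000,000 bits/s
time = 74,000,000,000 / 50,000,000 = 1,480.000 s
1,480.000 s / 60 = 24.67 minutes

24.67 minutes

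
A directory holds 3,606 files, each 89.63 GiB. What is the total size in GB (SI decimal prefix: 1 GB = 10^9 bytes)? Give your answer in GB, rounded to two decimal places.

Total = 3,606 × 89.63 GiB = 323205.78 GiB
= 323205.78 × 1,073,741,824 bytes = 347,039,563,744,542.72 bytes
1 GB = 1,000,000,000 bytes
347,039,563,744,542.72 / 1,000,000,000 = 347,039.56 GB

347,039.56 GB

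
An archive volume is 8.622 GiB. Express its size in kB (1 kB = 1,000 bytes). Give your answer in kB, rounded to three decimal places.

8.622 GiB × 1,073,741,824 bytes/GiB = 9,257,802,006.528 bytes
1 kB = 1,000 bytes
9,257,802,006.528 / 1,000 = 9,257,802.007 kB

9,257,802.007 kB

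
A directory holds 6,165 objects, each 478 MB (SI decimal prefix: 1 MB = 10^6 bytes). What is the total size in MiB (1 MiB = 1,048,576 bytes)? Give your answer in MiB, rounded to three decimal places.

2,810,354.233 MiB

Total = 6,165 × 478 MB = 2,946,870 MB
= 2,946,870 × 1,000,000 bytes = 2,946,870,000,000 bytes
1 MiB = 1,048,576 bytes
2,946,870,000,000 / 1,048,576 = 2,810,354.233 MiB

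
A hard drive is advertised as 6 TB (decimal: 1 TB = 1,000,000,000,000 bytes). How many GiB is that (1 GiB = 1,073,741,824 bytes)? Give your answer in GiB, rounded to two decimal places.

5,587.94 GiB

6 TB × 1,000,000,000,000 bytes/TB = 6,000,000,000,000 bytes
1 GiB = 1,073,741,824 bytes
6,000,000,000,000 / 1,073,741,824 = 5,587.94 GiB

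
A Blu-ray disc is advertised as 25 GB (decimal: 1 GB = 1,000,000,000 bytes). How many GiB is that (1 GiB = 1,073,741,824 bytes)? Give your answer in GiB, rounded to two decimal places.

23.28 GiB

25 GB = 25 × 10^9 bytes = 25,000,000,000 bytes
1 GiB = 1,073,741,824 bytes
25,000,000,000 / 1,073,741,824 = 23.28 GiB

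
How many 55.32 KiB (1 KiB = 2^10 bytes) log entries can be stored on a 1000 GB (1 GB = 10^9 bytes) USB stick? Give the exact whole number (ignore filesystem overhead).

Capacity: 1000 GB = 1,000,000,000,000 bytes
Per item: 55.32 KiB = 56,647.68 bytes
⌊1,000,000,000,000 / 56,647.68⌋ = 17,652,973

17,652,973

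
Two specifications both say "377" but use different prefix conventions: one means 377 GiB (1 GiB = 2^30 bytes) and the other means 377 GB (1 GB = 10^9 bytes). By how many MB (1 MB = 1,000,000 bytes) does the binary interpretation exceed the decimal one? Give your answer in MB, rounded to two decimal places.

377 GiB = 377 × 1,073,741,824 = 404,800,667,648 bytes
377 GB = 377 × 1,000,000,000 = 377,000,000,000 bytes
difference = 27,800,667,648 bytes
27,800,667,648 / 1,000,000 = 27,800.67 MB

27,800.67 MB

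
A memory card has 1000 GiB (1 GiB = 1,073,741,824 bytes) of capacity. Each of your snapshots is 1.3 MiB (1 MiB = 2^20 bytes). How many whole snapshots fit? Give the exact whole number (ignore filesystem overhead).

Capacity: 1000 GiB = 1,073,741,824,000 bytes
Per item: 1.3 MiB = 1,363,148.8 bytes
⌊1,073,741,824,000 / 1,363,148.8⌋ = 787,692

787,692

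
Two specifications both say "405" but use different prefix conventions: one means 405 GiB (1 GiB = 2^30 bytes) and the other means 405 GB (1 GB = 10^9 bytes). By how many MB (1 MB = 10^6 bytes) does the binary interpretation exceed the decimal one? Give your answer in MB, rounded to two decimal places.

29,865.44 MB

405 GiB = 405 × 1,073,741,824 = 434,865,438,720 bytes
405 GB = 405 × 1,000,000,000 = 405,000,000,000 bytes
difference = 29,865,438,720 bytes
29,865,438,720 / 1,000,000 = 29,865.44 MB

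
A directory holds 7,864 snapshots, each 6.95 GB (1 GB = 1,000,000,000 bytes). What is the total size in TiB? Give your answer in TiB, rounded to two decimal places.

Total = 7,864 × 6.95 GB = 54654.8 GB
= 54654.8 × 1,000,000,000 bytes = 54,654,800,000,000 bytes
1 TiB = 1,099,511,627,776 bytes
54,654,800,000,000 / 1,099,511,627,776 = 49.71 TiB

49.71 TiB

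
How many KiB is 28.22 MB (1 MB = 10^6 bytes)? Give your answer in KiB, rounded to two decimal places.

27,558.59 KiB

28.22 MB = 28.22 × 10^6 bytes = 28,220,000 bytes
1 KiB = 2^10 bytes = 1,024 bytes
28,220,000 / 1,024 = 27,558.59 KiB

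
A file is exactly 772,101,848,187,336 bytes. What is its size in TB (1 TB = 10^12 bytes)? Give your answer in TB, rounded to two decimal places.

772,101,848,187,336 bytes given.
1 TB = 1,000,000,000,000 bytes
772,101,848,187,336 / 1,000,000,000,000 = 772.10 TB

772.10 TB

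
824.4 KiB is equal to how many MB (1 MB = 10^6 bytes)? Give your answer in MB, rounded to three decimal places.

824.4 KiB = 824.4 × 2^10 bytes = 844,185.6 bytes
1 MB = 10^6 bytes = 1,000,000 bytes
844,185.6 / 1,000,000 = 0.844 MB

0.844 MB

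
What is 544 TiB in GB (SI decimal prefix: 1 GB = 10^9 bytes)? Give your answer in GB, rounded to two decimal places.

598,134.33 GB

544 TiB = 544 × 2^40 bytes = 598,134,325,510,144 bytes
1 GB = 1,000,000,000 bytes
598,134,325,510,144 / 1,000,000,000 = 598,134.33 GB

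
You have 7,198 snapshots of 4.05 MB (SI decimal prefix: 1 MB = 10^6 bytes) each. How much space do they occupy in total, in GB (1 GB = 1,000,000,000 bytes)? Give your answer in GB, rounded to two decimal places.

29.15 GB

Total = 7,198 × 4.05 MB = 29151.9 MB
= 29151.9 × 1,000,000 bytes = 29,151,900,000 bytes
1 GB = 1,000,000,000 bytes
29,151,900,000 / 1,000,000,000 = 29.15 GB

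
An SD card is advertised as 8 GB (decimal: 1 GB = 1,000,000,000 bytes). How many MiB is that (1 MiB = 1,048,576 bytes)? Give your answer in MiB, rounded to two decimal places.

8 GB × 1,000,000,000 bytes/GB = 8,000,000,000 bytes
1 MiB = 2^20 bytes = 1,048,576 bytes
8,000,000,000 / 1,048,576 = 7,629.39 MiB

7,629.39 MiB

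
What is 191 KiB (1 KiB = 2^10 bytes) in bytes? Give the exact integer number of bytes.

195,584 bytes

191 × 1,024 = 195,584 bytes  (1 KiB = 2^10 bytes)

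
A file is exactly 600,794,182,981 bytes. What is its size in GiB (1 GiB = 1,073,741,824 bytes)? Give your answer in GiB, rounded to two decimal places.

600,794,182,981 bytes given.
1 GiB = 2^30 bytes = 1,073,741,824 bytes
600,794,182,981 / 1,073,741,824 = 559.53 GiB

559.53 GiB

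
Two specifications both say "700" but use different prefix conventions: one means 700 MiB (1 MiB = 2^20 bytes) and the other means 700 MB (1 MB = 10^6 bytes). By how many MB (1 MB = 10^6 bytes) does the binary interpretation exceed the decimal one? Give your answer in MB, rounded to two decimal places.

700 MiB = 700 × 1,048,576 = 734,003,200 bytes
700 MB = 700 × 1,000,000 = 700,000,000 bytes
difference = 34,003,200 bytes
34,003,200 / 1,000,000 = 34.00 MB

34.00 MB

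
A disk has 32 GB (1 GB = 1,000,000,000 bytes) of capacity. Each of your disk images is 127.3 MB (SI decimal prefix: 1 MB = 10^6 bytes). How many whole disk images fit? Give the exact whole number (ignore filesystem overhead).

Capacity: 32 GB = 32,000,000,000 bytes
Per item: 127.3 MB = 127,300,000 bytes
⌊32,000,000,000 / 127,300,000⌋ = 251

251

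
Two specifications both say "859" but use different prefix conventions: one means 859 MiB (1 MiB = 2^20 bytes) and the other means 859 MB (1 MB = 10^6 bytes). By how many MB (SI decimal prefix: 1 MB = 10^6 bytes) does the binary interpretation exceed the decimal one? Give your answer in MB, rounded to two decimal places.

41.73 MB

859 MiB = 859 × 1,048,576 = 900,726,784 bytes
859 MB = 859 × 1,000,000 = 859,000,000 bytes
difference = 41,726,784 bytes
41,726,784 / 1,000,000 = 41.73 MB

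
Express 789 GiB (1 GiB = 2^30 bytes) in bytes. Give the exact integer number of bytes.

847,182,299,136 bytes

789 × 1,073,741,824 = 847,182,299,136 bytes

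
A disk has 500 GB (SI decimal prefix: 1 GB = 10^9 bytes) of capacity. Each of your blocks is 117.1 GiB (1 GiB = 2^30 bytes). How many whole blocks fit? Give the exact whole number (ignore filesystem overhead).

3

Capacity: 500 GB = 500,000,000,000 bytes
Per item: 117.1 GiB = 125,735,167,590.4 bytes
⌊500,000,000,000 / 125,735,167,590.4⌋ = 3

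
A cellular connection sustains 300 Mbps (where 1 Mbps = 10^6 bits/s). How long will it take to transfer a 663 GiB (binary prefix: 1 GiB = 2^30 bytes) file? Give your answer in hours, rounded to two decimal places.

5.27 hours

663 GiB = 711,890,829,312 bytes = 5,695,126,634,496 bits
300 Mbps = 300,000,000 bits/s
time = 5,695,126,634,496 / 300,000,000 = 18,983.7554 s
18,983.7554 s / 3600 = 5.27 hours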